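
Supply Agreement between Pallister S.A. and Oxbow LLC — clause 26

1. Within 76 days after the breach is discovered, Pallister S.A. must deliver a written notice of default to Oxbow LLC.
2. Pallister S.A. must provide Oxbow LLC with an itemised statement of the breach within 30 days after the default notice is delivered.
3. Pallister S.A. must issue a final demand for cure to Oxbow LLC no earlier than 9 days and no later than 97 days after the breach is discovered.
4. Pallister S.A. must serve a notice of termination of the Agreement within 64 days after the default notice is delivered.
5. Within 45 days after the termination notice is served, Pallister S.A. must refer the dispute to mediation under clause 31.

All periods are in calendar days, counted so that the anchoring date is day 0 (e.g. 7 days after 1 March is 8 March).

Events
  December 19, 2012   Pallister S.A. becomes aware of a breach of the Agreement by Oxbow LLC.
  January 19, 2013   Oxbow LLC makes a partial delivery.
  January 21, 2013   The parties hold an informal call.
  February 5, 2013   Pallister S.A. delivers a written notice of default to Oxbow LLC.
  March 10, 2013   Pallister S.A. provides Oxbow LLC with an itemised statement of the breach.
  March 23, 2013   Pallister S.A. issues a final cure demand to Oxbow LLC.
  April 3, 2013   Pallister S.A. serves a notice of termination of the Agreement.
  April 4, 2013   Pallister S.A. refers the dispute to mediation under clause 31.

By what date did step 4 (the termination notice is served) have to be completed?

April 10, 2013

Step 4 runs from February 5, 2013, when the default notice is delivered. 64 days after February 5, 2013 is April 10, 2013.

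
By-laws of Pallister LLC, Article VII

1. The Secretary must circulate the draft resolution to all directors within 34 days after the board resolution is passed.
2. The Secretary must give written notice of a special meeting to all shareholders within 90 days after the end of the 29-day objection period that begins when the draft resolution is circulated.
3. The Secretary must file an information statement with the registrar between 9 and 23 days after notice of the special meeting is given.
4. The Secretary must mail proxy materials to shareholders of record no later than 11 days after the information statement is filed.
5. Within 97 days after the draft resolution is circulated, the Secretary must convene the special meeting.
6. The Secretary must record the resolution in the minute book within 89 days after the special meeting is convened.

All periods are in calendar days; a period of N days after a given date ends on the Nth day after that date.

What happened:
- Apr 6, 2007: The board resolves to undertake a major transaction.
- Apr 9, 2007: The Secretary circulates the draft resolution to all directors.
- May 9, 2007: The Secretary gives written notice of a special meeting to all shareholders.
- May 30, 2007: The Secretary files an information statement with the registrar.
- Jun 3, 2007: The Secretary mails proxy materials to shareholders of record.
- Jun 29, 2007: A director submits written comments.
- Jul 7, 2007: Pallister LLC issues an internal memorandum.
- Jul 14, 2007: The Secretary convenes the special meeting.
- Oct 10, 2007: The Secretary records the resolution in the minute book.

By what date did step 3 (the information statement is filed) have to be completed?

Step 3 runs from May 9, 2007, when notice of the special meeting is given. The window is 9–23 days after May 9, 2007; it closes on Jun 1, 2007.

Jun 1, 2007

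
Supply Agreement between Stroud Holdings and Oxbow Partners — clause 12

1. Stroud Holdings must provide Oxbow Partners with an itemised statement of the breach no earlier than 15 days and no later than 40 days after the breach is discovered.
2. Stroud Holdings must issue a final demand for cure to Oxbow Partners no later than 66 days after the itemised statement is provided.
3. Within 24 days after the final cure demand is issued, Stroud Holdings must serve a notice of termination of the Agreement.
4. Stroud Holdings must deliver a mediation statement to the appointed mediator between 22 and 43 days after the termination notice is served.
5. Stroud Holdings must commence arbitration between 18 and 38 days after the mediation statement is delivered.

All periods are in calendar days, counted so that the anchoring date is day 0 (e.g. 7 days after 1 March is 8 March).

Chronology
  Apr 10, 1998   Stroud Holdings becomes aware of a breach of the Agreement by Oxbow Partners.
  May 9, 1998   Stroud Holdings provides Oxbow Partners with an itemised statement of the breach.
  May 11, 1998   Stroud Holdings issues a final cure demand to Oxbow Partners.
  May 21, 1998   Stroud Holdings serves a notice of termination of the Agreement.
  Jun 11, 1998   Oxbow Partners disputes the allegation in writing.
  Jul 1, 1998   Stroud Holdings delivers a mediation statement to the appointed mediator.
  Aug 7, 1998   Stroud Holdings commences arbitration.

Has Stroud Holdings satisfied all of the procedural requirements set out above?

Yes

Step 1: the window is 15–40 days after Apr 10, 1998 (when the breach is discovered), so Apr 25, 1998 through May 20, 1998; done May 9, 1998 — within the window.
Step 2: 66 days after May 9, 1998 (when the itemised statement is provided) is Jul 14, 1998; completed May 11, 1998, before the deadline.
Step 3: 24 days after May 11, 1998 (when the final cure demand is issued) is Jun 4, 1998; May 21, 1998 is within that limit.
Step 4: the window is 22–43 days after May 21, 1998 (when the termination notice is served), so Jun 12, 1998 through Jul 3, 1998; done Jul 1, 1998 — within the window.
Step 5: the window is 18–38 days after Jul 1, 1998 (when the mediation statement is delivered), so Jul 19, 1998 through Aug 8, 1998; done Aug 7, 1998, which is between those dates.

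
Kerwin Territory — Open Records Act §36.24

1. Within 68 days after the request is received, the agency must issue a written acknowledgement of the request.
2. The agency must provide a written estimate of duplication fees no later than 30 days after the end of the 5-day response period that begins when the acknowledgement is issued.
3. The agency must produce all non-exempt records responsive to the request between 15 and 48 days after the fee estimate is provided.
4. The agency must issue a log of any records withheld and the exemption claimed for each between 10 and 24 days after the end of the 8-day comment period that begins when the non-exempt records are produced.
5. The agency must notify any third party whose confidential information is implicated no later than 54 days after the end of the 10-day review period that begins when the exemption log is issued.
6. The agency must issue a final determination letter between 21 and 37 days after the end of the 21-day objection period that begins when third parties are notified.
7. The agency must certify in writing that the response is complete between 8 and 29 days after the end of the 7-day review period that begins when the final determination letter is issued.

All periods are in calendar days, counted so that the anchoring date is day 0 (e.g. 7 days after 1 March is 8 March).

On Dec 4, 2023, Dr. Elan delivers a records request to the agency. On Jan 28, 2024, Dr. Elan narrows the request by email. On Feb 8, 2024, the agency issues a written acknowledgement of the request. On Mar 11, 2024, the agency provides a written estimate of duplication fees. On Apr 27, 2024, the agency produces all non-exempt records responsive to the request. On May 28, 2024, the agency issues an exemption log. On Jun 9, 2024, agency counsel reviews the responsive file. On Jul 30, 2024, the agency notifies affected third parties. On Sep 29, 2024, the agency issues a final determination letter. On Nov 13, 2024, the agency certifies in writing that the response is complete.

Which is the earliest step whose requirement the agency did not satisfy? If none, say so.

Step 1 — counting 68 days from Dec 4, 2023 (when the request is received) gives a deadline of Feb 10, 2024; Feb 8, 2024 is within that limit.
Step 2 — counting 30 days from Feb 13, 2024 (end of the 5-day response period, which began when the acknowledgement is issued on Feb 8, 2024) gives a deadline of Mar 14, 2024; completed Mar 11, 2024, before the deadline.
Step 3 — 15 and 48 days from Mar 11, 2024 (when the fee estimate is provided) are Mar 26, 2024 and Apr 28, 2024 respectively; done Apr 27, 2024 — within the window.
Step 4 — 10 and 24 days from May 5, 2024 (end of the 8-day comment period, which began when the non-exempt records are produced on Apr 27, 2024) are May 15, 2024 and May 29, 2024 respectively; done May 28, 2024, which is between those dates.
Step 5 — counting 54 days from Jun 7, 2024 (end of the 10-day review period, which began when the exemption log is issued on May 28, 2024) gives a deadline of Jul 31, 2024; Jul 30, 2024 is within that limit.
Step 6 — 21 and 37 days from Aug 20, 2024 (end of the 21-day objection period, which began when third parties are notified on Jul 30, 2024) are Sep 10, 2024 and Sep 26, 2024 respectively; Sep 29, 2024 is 3 days past the end of the window.
The analysis stops there.

Step 6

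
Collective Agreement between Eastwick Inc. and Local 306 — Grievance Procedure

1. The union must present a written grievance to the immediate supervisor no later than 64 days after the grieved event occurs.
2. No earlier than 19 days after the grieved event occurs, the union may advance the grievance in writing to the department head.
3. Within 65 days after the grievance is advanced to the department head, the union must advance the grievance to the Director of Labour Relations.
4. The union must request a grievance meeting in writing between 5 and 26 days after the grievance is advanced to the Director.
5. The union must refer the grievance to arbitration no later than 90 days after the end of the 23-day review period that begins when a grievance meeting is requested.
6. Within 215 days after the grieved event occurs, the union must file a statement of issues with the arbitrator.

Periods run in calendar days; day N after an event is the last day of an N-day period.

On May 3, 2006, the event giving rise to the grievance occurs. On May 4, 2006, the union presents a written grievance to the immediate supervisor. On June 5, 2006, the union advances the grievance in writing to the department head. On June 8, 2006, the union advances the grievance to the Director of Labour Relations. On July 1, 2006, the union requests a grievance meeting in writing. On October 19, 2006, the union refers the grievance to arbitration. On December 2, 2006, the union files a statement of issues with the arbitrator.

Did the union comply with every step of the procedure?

Yes

Step 1 — counting 64 days from May 3, 2006 (when the grieved event occurs) gives a deadline of July 6, 2006; May 4, 2006 is within that limit.
Step 2 — must wait 19 days from May 3, 2006 (when the grieved event occurs), so not before May 22, 2006; done June 5, 2006, after the minimum wait.
Step 3 — counting 65 days from June 5, 2006 (when the grievance is advanced to the department head) gives a deadline of August 9, 2006; June 8, 2006 is within that limit.
Step 4 — 5 and 26 days from June 8, 2006 (when the grievance is advanced to the Director) are June 13, 2006 and July 4, 2006 respectively; done July 1, 2006 — within the window.
Step 5 — counting 90 days from July 24, 2006 (end of the 23-day review period, which began when a grievance meeting is requested on July 1, 2006) gives a deadline of October 22, 2006; done October 19, 2006 — timely.
Step 6 — counting 215 days from May 3, 2006 (when the grieved event occurs) gives a deadline of December 4, 2006; done December 2, 2006 — timely.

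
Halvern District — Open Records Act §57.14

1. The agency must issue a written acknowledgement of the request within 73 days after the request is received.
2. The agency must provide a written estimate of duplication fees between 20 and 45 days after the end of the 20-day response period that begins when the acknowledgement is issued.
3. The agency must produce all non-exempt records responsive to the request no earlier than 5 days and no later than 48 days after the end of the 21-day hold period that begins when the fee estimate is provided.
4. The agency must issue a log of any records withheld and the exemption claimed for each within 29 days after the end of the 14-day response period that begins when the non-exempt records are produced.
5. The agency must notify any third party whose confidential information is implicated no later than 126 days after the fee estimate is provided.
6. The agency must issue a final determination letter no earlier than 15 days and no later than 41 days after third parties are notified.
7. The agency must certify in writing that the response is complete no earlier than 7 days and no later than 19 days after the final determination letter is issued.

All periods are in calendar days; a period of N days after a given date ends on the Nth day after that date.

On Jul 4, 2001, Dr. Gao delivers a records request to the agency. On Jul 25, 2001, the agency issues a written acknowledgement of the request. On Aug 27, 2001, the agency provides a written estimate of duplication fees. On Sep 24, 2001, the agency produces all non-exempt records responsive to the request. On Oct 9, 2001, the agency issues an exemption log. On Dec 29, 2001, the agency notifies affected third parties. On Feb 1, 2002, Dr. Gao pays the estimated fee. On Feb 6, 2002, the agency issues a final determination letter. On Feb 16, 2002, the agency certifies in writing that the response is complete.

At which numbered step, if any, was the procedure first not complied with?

(1) due by Jul 4, 2001 + 73 days = Sep 15, 2001; Jul 25, 2001 is within that limit.
(2) the permitted window runs from Aug 14, 2001 + 20 = Sep 3, 2001 to Aug 14, 2001 + 45 = Sep 28, 2001; Aug 27, 2001 is 7 days too early.
That is the first point of non-compliance.

Step 2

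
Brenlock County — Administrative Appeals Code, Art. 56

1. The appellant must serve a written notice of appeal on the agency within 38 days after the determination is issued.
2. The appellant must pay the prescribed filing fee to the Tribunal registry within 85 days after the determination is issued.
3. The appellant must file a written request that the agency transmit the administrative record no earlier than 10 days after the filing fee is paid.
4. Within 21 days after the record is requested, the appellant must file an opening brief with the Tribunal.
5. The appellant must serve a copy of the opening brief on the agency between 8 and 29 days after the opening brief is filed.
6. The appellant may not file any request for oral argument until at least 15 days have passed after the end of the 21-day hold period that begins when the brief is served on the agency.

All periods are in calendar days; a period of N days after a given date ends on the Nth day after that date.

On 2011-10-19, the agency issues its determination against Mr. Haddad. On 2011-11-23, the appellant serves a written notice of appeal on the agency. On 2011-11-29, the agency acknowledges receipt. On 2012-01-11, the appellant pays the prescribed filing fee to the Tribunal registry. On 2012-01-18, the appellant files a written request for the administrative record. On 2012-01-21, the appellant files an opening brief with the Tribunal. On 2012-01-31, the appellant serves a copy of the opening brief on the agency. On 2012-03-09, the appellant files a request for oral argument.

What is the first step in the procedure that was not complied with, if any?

Step 3

Step 1: 38 days after 2011-10-19 (when the determination is issued) is 2011-11-26; 2011-11-23 is within that limit.
Step 2: 85 days after 2011-10-19 (when the determination is issued) is 2012-01-12; 2012-01-11 is within that limit.
Step 3: the earliest permitted date is 10 days after 2012-01-11 (when the filing fee is paid), i.e. 2012-01-21; acted on 2012-01-18, 3 days prematurely.
The analysis stops there.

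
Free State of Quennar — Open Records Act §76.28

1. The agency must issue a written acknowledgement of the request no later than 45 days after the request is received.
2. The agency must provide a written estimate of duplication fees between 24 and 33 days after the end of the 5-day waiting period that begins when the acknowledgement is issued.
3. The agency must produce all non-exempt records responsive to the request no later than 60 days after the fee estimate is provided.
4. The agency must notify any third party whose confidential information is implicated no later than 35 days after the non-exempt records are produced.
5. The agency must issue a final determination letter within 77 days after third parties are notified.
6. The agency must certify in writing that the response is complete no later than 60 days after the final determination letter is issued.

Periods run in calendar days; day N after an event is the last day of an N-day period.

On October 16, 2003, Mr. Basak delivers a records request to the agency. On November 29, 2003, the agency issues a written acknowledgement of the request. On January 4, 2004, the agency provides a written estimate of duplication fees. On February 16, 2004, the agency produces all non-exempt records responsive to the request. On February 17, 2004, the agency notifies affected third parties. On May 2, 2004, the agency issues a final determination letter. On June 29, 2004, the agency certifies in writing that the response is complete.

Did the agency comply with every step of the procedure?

Yes

(1) due by October 16, 2003 + 45 days = November 30, 2003; done November 29, 2003 — timely.
(2) the permitted window runs from December 4, 2003 + 24 = December 28, 2003 to December 4, 2003 + 33 = January 6, 2004; January 4, 2004 falls inside that range.
(3) due by January 4, 2004 + 60 days = March 4, 2004; done February 16, 2004 — timely.
(4) due by February 16, 2004 + 35 days = March 22, 2004; done February 17, 2004 — timely.
(5) due by February 17, 2004 + 77 days = May 4, 2004; done May 2, 2004 — timely.
(6) due by May 2, 2004 + 60 days = July 1, 2004; June 29, 2004 is within that limit.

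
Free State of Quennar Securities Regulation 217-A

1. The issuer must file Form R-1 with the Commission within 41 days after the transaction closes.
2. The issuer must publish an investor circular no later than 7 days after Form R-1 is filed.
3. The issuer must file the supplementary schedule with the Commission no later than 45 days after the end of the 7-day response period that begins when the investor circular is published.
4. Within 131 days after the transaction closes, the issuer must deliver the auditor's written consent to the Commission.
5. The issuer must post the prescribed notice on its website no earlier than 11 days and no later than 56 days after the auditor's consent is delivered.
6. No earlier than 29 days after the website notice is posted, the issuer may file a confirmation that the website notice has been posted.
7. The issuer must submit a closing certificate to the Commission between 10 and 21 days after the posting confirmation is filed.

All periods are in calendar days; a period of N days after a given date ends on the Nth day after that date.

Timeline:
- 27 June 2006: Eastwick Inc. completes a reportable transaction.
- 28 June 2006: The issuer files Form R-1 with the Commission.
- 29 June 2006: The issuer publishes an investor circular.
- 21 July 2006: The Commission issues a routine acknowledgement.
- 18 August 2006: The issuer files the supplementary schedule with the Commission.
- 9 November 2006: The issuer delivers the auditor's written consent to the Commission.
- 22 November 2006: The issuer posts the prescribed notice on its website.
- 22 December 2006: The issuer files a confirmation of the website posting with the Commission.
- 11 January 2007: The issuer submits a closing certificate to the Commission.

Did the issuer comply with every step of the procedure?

No

Step 1: 41 days after 27 June 2006 (when the transaction closes) is 7 August 2006; done 28 June 2006 — timely.
Step 2: 7 days after 28 June 2006 (when Form R-1 is filed) is 5 July 2006; 29 June 2006 is within that limit.
Step 3: 45 days after 6 July 2006 (end of the 7-day response period, which began when the investor circular is published on 29 June 2006) is 20 August 2006; 18 August 2006 is within that limit.
Step 4: 131 days after 27 June 2006 (when the transaction closes) is 5 November 2006; done 9 November 2006 — 4 days late.
The analysis stops there.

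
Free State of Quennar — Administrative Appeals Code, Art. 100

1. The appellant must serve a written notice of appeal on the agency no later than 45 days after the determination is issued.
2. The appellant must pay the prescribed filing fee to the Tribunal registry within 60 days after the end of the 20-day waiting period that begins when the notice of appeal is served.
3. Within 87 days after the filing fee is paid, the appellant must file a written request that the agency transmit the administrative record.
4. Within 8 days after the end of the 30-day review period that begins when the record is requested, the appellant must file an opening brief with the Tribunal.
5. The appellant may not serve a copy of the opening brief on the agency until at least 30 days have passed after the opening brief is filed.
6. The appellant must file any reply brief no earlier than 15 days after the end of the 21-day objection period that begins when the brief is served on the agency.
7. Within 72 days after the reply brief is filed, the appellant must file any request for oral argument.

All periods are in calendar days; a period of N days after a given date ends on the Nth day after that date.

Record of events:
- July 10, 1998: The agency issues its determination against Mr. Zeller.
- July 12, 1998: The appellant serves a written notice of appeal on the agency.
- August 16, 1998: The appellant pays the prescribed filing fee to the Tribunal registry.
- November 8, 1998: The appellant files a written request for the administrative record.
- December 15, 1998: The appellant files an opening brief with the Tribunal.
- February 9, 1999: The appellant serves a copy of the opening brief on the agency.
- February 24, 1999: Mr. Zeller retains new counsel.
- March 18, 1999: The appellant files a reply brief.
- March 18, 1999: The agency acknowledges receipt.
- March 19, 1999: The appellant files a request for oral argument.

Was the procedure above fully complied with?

Step 1 — counting 45 days from July 10, 1998 (when the determination is issued) gives a deadline of August 24, 1998; July 12, 1998 is within that limit.
Step 2 — counting 60 days from August 1, 1998 (end of the 20-day waiting period, which began when the notice of appeal is served on July 12, 1998) gives a deadline of September 30, 1998; done August 16, 1998 — timely.
Step 3 — counting 87 days from August 16, 1998 (when the filing fee is paid) gives a deadline of November 11, 1998; completed November 8, 1998, before the deadline.
Step 4 — counting 8 days from December 8, 1998 (end of the 30-day review period, which began when the record is requested on November 8, 1998) gives a deadline of December 16, 1998; done December 15, 1998 — timely.
Step 5 — must wait 30 days from December 15, 1998 (when the opening brief is filed), so not before January 14, 1999; February 9, 1999 is on or after that date.
Step 6 — must wait 15 days from March 2, 1999 (end of the 21-day objection period, which began when the brief is served on the agency on February 9, 1999), so not before March 17, 1999; done March 18, 1999 — permitted.
Step 7 — counting 72 days from March 18, 1999 (when the reply brief is filed) gives a deadline of May 29, 1999; March 19, 1999 is within that limit.

Yes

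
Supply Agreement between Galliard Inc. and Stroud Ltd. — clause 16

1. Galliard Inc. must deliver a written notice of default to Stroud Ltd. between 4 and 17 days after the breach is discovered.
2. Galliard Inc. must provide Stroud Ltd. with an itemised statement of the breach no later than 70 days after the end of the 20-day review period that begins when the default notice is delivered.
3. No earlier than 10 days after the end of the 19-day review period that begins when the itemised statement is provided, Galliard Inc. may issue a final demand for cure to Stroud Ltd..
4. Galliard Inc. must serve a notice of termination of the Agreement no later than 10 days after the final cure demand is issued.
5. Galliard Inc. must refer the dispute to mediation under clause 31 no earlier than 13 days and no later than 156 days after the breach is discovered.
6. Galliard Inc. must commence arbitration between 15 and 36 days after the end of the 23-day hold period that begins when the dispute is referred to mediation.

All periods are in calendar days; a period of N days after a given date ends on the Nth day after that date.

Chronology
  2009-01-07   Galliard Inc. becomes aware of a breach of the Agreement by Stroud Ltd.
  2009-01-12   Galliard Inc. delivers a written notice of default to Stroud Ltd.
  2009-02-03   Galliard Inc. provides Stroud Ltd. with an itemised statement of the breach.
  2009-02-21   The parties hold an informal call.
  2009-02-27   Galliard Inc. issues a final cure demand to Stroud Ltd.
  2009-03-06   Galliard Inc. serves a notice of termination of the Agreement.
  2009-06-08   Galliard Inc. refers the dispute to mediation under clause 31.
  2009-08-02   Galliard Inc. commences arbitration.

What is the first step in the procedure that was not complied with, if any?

Step 3

Step 1 — 4 and 17 days from 2009-01-07 (when the breach is discovered) are 2009-01-11 and 2009-01-24 respectively; 2009-01-12 falls inside that range.
Step 2 — counting 70 days from 2009-02-01 (end of the 20-day review period, which began when the default notice is delivered on 2009-01-12) gives a deadline of 2009-04-12; completed 2009-02-03, before the deadline.
Step 3 — must wait 10 days from 2009-02-22 (end of the 19-day review period, which began when the itemised statement is provided on 2009-02-03), so not before 2009-03-04; done 2009-02-27 — 5 days too early.
That is the first point of non-compliance.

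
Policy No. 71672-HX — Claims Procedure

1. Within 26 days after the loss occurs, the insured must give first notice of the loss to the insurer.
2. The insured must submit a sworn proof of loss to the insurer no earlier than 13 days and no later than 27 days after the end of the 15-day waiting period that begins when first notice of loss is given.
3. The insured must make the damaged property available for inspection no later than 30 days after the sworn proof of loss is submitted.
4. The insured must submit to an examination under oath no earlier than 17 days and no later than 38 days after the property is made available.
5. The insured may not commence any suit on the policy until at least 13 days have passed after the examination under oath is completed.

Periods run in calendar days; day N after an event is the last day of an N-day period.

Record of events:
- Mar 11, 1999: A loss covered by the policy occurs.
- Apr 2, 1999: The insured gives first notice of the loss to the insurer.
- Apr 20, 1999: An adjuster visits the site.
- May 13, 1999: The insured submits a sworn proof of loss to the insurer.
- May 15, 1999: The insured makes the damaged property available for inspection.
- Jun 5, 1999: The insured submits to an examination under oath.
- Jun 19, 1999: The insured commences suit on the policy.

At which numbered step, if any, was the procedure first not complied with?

Step 1 — counting 26 days from Mar 11, 1999 (when the loss occurs) gives a deadline of Apr 6, 1999; Apr 2, 1999 is within that limit.
Step 2 — 13 and 27 days from Apr 17, 1999 (end of the 15-day waiting period, which began when first notice of loss is given on Apr 2, 1999) are Apr 30, 1999 and May 14, 1999 respectively; done May 13, 1999 — within the window.
Step 3 — counting 30 days from May 13, 1999 (when the sworn proof of loss is submitted) gives a deadline of Jun 12, 1999; completed May 15, 1999, before the deadline.
Step 4 — 17 and 38 days from May 15, 1999 (when the property is made available) are Jun 1, 1999 and Jun 22, 1999 respectively; Jun 5, 1999 falls inside that range.
Step 5 — must wait 13 days from Jun 5, 1999 (when the examination under oath is completed), so not before Jun 18, 1999; done Jun 19, 1999 — permitted.

None — every step was satisfied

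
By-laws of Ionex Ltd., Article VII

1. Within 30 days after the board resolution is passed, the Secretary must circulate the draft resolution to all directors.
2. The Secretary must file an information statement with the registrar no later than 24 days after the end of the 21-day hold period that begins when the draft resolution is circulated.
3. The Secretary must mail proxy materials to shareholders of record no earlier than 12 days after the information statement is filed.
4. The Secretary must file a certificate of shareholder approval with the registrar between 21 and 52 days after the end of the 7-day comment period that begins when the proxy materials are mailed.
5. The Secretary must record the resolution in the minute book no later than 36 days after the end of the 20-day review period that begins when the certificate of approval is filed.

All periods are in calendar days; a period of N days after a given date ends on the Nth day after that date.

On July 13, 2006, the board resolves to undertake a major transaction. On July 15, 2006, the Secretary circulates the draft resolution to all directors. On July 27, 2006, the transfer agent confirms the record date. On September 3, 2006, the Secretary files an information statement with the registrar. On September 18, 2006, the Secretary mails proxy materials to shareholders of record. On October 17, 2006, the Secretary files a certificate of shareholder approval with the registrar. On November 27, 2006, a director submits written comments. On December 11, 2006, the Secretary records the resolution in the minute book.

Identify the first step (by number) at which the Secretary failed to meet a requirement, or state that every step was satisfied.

(1) due by July 13, 2006 + 30 days = August 12, 2006; done July 15, 2006 — timely.
(2) due by August 5, 2006 + 24 days = August 29, 2006; not done until September 3, 2006, 5 days after the deadline.

Step 2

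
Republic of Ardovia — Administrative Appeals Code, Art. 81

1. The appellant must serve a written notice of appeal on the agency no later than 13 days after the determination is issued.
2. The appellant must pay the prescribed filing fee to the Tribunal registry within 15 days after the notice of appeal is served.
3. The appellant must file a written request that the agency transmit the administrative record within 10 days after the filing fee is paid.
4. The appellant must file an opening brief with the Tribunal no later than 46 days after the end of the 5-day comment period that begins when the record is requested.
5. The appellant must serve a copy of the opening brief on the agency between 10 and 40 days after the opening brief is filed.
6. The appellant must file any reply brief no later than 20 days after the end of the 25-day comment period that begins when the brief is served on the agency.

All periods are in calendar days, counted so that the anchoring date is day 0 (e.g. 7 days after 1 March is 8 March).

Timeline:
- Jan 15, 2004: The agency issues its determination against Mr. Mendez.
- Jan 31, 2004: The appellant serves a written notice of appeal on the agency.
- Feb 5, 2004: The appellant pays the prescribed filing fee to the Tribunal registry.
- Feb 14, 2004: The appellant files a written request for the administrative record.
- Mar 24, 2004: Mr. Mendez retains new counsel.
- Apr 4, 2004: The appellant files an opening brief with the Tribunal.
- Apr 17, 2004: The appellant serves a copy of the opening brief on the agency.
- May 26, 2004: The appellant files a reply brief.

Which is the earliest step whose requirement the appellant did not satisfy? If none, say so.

Step 1

Step 1 — counting 13 days from Jan 15, 2004 (when the determination is issued) gives a deadline of Jan 28, 2004; Jan 31, 2004 misses that deadline by 3 days.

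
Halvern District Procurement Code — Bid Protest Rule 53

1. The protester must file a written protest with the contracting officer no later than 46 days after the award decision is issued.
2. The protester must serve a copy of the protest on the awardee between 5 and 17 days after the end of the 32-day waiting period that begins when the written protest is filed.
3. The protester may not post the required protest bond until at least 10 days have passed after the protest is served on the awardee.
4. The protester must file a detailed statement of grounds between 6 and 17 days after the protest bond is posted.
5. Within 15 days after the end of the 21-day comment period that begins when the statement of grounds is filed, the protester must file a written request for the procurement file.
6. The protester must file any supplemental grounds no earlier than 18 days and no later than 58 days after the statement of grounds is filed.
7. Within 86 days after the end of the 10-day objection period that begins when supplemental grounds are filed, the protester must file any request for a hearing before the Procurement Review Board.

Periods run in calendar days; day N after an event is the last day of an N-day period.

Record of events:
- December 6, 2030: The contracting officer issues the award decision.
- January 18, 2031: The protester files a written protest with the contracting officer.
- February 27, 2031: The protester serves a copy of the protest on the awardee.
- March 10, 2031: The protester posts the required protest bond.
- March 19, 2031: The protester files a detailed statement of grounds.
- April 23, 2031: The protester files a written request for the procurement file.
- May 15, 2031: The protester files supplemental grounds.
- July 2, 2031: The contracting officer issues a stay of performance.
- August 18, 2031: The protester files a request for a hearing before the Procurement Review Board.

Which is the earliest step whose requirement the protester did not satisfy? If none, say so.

None — every step was satisfied

Step 1 — counting 46 days from December 6, 2030 (when the award decision is issued) gives a deadline of January 21, 2031; completed January 18, 2031, before the deadline.
Step 2 — 5 and 17 days from February 19, 2031 (end of the 32-day waiting period, which began when the written protest is filed on January 18, 2031) are February 24, 2031 and March 8, 2031 respectively; done February 27, 2031, which is between those dates.
Step 3 — must wait 10 days from February 27, 2031 (when the protest is served on the awardee), so not before March 9, 2031; done March 10, 2031, after the minimum wait.
Step 4 — 6 and 17 days from March 10, 2031 (when the protest bond is posted) are March 16, 2031 and March 27, 2031 respectively; done March 19, 2031, which is between those dates.
Step 5 — counting 15 days from April 9, 2031 (end of the 21-day comment period, which began when the statement of grounds is filed on March 19, 2031) gives a deadline of April 24, 2031; April 23, 2031 is within that limit.
Step 6 — 18 and 58 days from March 19, 2031 (when the statement of grounds is filed) are April 6, 2031 and May 16, 2031 respectively; May 15, 2031 falls inside that range.
Step 7 — counting 86 days from May 25, 2031 (end of the 10-day objection period, which began when supplemental grounds are filed on May 15, 2031) gives a deadline of August 19, 2031; August 18, 2031 is within that limit.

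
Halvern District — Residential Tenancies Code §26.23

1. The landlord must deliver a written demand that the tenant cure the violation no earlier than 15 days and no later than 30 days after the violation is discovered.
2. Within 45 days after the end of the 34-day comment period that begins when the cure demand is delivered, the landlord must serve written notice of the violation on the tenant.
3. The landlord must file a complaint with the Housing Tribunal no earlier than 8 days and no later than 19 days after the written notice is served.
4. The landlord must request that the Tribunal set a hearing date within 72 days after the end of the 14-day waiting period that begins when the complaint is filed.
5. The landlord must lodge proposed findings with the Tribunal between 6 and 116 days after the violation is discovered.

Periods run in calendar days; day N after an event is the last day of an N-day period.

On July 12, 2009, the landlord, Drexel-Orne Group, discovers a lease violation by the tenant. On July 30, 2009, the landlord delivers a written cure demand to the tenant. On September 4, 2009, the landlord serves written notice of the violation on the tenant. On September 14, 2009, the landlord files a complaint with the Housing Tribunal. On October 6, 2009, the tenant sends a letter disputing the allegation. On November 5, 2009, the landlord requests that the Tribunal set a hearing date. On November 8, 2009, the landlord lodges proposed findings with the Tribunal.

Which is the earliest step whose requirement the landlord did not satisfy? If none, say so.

Step 5

Step 1 — 15 and 30 days from July 12, 2009 (when the violation is discovered) are July 27, 2009 and August 11, 2009 respectively; done July 30, 2009 — within the window.
Step 2 — counting 45 days from September 2, 2009 (end of the 34-day comment period, which began when the cure demand is delivered on July 30, 2009) gives a deadline of October 17, 2009; September 4, 2009 is within that limit.
Step 3 — 8 and 19 days from September 4, 2009 (when the written notice is served) are September 12, 2009 and September 23, 2009 respectively; done September 14, 2009 — within the window.
Step 4 — counting 72 days from September 28, 2009 (end of the 14-day waiting period, which began when the complaint is filed on September 14, 2009) gives a deadline of December 9, 2009; completed November 5, 2009, before the deadline.
Step 5 — 6 and 116 days from July 12, 2009 (when the violation is discovered) are July 18, 2009 and November 5, 2009 respectively; November 8, 2009 is 3 days past the end of the window.
The procedure was therefore not followed at step 5.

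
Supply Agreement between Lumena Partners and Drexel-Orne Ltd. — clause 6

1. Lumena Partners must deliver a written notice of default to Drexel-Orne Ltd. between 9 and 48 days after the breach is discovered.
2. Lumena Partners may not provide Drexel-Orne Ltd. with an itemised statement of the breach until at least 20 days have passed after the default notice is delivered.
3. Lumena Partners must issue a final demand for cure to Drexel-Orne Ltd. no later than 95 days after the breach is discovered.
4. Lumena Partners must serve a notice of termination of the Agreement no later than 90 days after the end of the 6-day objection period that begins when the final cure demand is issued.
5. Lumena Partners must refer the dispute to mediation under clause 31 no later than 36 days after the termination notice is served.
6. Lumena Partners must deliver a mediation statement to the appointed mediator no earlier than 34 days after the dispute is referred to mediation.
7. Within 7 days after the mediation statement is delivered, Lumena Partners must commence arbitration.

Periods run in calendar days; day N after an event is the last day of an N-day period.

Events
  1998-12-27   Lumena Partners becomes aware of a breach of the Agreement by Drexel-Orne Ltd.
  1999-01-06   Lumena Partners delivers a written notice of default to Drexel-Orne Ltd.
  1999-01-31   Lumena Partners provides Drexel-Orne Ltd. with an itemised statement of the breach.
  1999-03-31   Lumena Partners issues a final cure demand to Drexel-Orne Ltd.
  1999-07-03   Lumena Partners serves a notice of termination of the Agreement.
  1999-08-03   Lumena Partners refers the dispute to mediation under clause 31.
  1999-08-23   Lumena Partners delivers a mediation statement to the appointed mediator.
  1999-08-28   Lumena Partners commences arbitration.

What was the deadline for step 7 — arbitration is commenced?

1999-08-30

Step 7 runs from 1999-08-23, when the mediation statement is delivered. 7 days after 1999-08-23 is 1999-08-30.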